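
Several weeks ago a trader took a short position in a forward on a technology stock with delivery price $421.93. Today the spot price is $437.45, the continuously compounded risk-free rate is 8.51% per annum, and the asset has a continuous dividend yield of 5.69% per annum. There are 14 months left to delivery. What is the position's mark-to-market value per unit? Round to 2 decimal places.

Current fair forward for the remaining 14 months: F = S·e^((r − q)·T), (r − q) = 0.0851 − 0.0569 = 0.0282
F = 437.45 · e^(0.0282 × 14/12) = 437.45 × 1.033447 = 452.0814
Value of long forward = (F − K)·e^(−rT) = (452.0814 − 421.93) · e^(−0.0851·14/12)
= 30.1514 × 0.905486 = 27.30
Short position value = −(long value) = -$27.30

-$27.30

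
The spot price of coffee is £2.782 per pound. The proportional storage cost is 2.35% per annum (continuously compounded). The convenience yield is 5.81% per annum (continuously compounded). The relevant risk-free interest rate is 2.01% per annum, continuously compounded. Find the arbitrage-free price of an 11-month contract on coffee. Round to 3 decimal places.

£2.745 per pound

Net carry = r + u − y = 0.0201 + 0.0235 − 0.0581 = -0.0145
F = S·e^((r+u−y)T) = 2.782 · e^(-0.0145 × 11/12) = 2.782 · e^-0.013292
= 2.782 × 0.986796 = £2.745 per pound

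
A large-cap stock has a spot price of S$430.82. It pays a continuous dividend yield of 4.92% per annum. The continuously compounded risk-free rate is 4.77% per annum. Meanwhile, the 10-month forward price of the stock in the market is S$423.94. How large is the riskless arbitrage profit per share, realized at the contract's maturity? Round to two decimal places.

S$6.34 per share

Fair forward: F* = S·e^(carry·T), with carry = (r − q) = 0.0477 − 0.0492 = -0.0015
F* = 430.82 · e^(-0.0015 × 10/12) = 430.82 · e^-0.001250 = 430.82 × 0.998751 = S$430.2819
Market S$423.94 < fair S$430.2819: forward underpriced → reverse cash-and-carry (short spot, go long the forward).
At maturity, profit = |F_mkt − F*| = |423.94 − 430.2819| = S$6.34 per share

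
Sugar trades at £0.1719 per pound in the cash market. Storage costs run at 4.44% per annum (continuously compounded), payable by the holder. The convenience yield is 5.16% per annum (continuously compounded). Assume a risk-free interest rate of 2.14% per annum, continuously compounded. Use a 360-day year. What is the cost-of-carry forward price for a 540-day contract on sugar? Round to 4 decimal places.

Net carry = r + u − y = 0.0214 + 0.0444 − 0.0516 = 0.0142
F = S·e^((r+u−y)T) = 0.1719 · e^(0.0142 × 540/360) = 0.1719 · e^0.021300
= 0.1719 × 1.021528 = £0.1756 per pound

£0.1756 per pound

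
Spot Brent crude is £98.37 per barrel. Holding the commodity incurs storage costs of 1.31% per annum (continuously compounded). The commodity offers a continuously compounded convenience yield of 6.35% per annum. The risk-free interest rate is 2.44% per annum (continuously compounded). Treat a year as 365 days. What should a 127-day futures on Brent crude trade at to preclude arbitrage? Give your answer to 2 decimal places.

£97.48 per barrel

Net carry = r + u − y = 0.0244 + 0.0131 − 0.0635 = -0.0260
F = S·e^((r+u−y)T) = 98.37 · e^(-0.0260 × 127/365) = 98.37 · e^-0.009047
= 98.37 × 0.990994 = £97.48 per barrel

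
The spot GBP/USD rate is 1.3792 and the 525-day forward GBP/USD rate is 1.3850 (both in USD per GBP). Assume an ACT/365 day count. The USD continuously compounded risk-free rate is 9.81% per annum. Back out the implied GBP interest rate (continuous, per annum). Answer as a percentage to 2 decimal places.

9.52%

F = S·e^((r_USD − r_GBP)T) ⇒ r_GBP = r_USD − ln(F/S)/T
ln(1.3850/1.3792) = 0.004197; /(525/365) = 0.002918
r_GBP = 0.0981 − 0.002918 = 0.095182
r_GBP = 9.52%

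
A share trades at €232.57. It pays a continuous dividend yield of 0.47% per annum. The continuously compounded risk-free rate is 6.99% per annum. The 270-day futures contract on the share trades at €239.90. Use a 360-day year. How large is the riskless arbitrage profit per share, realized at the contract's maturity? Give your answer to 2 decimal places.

€4.33 per share

Fair futures: F* = S·e^(carry·T), with carry = (r − q) = 0.0699 − 0.0047 = 0.0652
F* = 232.57 · e^(0.0652 × 270/360) = 232.57 · e^0.048900 = 232.57 × 1.050115 = €244.2252
Market €239.90 < fair €244.2252: forward underpriced → reverse cash-and-carry (short spot, go long the forward).
At maturity, profit = |F_mkt − F*| = |239.90 − 244.2252| = €4.33 per share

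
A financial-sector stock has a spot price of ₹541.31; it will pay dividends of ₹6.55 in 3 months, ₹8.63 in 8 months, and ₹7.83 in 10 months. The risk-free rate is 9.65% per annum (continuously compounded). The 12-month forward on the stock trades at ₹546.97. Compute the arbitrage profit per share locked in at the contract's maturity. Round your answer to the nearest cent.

₹25.27 per share

PV(dividends) I = 6.55·e^(−0.0965·3/12) + 8.63·e^(−0.0965·8/12) + 7.83·e^(−0.0965·10/12) = 21.7111
Fair forward F* = (S − I)·e^(rT) = (541.31 − 21.7111)·e^0.096500 = 519.5989 × 1.101310 = 572.2395
Market ₹546.97 < fair 572.2395: forward underpriced → reverse cash-and-carry (short the stock, invest proceeds at r, pay the dividends, go long the forward).
Profit at T = |F_mkt − F*| = |546.97 − 572.2395| = ₹25.27 per share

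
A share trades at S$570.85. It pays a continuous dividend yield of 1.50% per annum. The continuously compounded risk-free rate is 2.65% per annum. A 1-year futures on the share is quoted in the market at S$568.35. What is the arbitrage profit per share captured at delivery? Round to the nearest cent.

Fair futures: F* = S·e^(carry·T), with carry = (r − q) = 0.0265 − 0.0150 = 0.0115
F* = 570.85 · e^(0.0115 × 1) = 570.85 · e^0.011500 = 570.85 × 1.011566 = S$577.4525
Market S$568.35 < fair S$577.4525: forward underpriced → reverse cash-and-carry (short spot, go long the forward).
At maturity, profit = |F_mkt − F*| = |568.35 − 577.4525| = S$9.10 per share

S$9.10 per share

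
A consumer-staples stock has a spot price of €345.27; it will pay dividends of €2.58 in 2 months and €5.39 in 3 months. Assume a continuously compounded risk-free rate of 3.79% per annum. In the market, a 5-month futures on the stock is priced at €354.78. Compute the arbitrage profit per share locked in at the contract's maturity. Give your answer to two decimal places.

PV(dividends) I = 2.58·e^(−0.0379·2/12) + 5.39·e^(−0.0379·3/12) = 7.9029
Fair futures F* = (S − I)·e^(rT) = (345.27 − 7.9029)·e^0.015792 = 337.3671 × 1.015917 = 342.7370
Market €354.78 > fair 342.7370: forward overpriced → cash-and-carry (borrow at r, buy the stock and collect the dividends, short the forward).
Profit at T = |F_mkt − F*| = |354.78 − 342.7370| = €12.04 per share

€12.04 per share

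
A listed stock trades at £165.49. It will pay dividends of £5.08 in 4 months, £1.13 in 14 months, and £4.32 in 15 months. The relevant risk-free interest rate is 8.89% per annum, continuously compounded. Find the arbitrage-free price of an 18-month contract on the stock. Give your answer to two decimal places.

£177.88

PV(dividends) I = 5.08·e^(−0.0889·4/12) + 1.13·e^(−0.0889·14/12) + 4.32·e^(−0.0889·15/12)
I = 4.9317 + 1.0187 + 3.8657 = 9.8161
F = (S − I)·e^(rT) = (165.49 − 9.8161) · e^(0.0889·18/12)
= 155.6739 · e^0.133350 = 155.6739 × 1.142650 = £177.88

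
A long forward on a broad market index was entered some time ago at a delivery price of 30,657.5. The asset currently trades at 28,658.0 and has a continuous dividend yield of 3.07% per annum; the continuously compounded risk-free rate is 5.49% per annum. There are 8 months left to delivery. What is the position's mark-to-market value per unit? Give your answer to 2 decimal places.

-1478.29

Current fair forward for the remaining 8 months: F = S·e^((r − q)·T), (r − q) = 0.0549 − 0.0307 = 0.0242
F = 28658.0 · e^(0.0242 × 8/12) = 28658.0 × 1.01626418 = 29124.0989
Value of long forward = (F − K)·e^(−rT) = (29124.0989 − 30657.5) · e^(−0.0549·8/12)
= -1533.4011 × 0.96406168 = -1478.29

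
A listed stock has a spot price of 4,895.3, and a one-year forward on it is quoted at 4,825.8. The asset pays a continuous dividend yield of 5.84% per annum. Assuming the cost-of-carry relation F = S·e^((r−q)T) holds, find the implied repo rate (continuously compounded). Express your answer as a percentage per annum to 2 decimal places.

From F = S·e^((r−q)T): (r − q) = ln(F/S)/T
ln(4825.8/4895.3) = ln(0.985803) = -0.014299
(r − q) = -0.014299 / (12/12) = -0.014299
r = ln(F/S)/T + q = -0.014299 + 0.0584 = 0.044101
r = 4.41%

4.41%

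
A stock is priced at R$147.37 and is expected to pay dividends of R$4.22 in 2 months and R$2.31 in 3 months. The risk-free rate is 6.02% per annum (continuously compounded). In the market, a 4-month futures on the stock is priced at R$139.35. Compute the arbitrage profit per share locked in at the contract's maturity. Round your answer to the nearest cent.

R$4.42 per share

PV(dividends) I = 4.22·e^(−0.0602·2/12) + 2.31·e^(−0.0602·3/12) = 6.4534
Fair futures F* = (S − I)·e^(rT) = (147.37 − 6.4534)·e^0.020067 = 140.9166 × 1.020270 = 143.7730
Market R$139.35 < fair 143.7730: forward underpriced → reverse cash-and-carry (short the stock, invest proceeds at r, pay the dividends, go long the forward).
Profit at T = |F_mkt − F*| = |139.35 − 143.7730| = R$4.42 per share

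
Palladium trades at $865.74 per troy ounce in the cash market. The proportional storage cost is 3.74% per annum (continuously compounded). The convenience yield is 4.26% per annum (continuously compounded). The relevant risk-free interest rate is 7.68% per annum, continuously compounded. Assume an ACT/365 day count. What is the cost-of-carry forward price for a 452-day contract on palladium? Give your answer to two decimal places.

$946.01 per troy ounce

Net carry = r + u − y = 0.0768 + 0.0374 − 0.0426 = 0.0716
F = S·e^((r+u−y)T) = 865.74 · e^(0.0716 × 452/365) = 865.74 · e^0.088666
= 865.74 × 1.092716 = $946.01 per troy ounce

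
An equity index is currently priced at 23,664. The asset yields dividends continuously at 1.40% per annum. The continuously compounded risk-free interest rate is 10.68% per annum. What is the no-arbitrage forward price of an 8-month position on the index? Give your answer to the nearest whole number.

25,174

F = S·e^((r − q)T) = 23664 · e^((0.1068 − 0.0140) × 8/12)
= 23664 · e^0.061867 = 23664 × 1.063821
F = 25,174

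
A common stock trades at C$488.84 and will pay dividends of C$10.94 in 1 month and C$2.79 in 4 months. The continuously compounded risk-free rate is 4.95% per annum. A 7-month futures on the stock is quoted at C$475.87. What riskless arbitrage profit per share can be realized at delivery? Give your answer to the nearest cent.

C$13.25 per share

PV(dividends) I = 10.94·e^(−0.0495·1/12) + 2.79·e^(−0.0495·4/12) = 13.6393
Fair futures F* = (S − I)·e^(rT) = (488.84 − 13.6393)·e^0.028875 = 475.2007 × 1.029296 = 489.1222
Market C$475.87 < fair 489.1222: forward underpriced → reverse cash-and-carry (short the stock, invest proceeds at r, pay the dividends, go long the forward).
Profit at T = |F_mkt − F*| = |475.87 − 489.1222| = C$13.25 per share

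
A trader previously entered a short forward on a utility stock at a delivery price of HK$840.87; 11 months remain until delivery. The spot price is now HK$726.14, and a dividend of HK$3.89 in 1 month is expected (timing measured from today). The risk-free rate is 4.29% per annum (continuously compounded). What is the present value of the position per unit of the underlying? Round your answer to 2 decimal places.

HK$86.18

PV(remaining dividends) I = 3.89·e^(−0.0429·1/12) = 3.8761
Current forward F = (S − I)·e^(rT) = (726.14 − 3.8761)·e^(0.0429·11/12) = 722.2639 × 1.040108 = 751.2325
Value (long) = (F − K)·e^(−rT) = (751.2325 − 840.87) × 0.961438 = -86.1809
Short position value = −(long value) = HK$86.18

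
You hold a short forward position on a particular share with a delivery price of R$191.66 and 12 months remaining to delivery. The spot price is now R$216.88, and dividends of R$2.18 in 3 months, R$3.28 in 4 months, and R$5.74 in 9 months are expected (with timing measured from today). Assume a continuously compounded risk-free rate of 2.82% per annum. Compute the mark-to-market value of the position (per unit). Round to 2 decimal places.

PV(remaining dividends) I = 2.18·e^(−0.0282·3/12) + 3.28·e^(−0.0282·4/12) + 5.74·e^(−0.0282·9/12) = 11.0339
Current forward F = (S − I)·e^(rT) = (216.88 − 11.0339)·e^(0.0282·12/12) = 205.8461 × 1.028601 = 211.7335
Value (long) = (F − K)·e^(−rT) = (211.7335 − 191.66) × 0.972194 = 19.5153
Short position value = −(long value) = -R$19.52

-R$19.52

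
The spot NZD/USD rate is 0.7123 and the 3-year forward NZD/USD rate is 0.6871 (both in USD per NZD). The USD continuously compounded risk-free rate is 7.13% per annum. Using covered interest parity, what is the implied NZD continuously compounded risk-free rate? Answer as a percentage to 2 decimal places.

8.33%

F = S·e^((r_USD − r_NZD)T) ⇒ r_NZD = r_USD − ln(F/S)/T
ln(0.6871/0.7123) = -0.036019; /(3) = -0.012006
r_NZD = 0.0713 + 0.012006 = 0.083306
r_NZD = 8.33%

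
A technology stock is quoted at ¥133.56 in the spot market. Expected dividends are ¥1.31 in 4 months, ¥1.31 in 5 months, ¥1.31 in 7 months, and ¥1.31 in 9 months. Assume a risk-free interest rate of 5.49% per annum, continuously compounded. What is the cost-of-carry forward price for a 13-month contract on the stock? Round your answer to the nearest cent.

PV(dividends) I = 1.31·e^(−0.0549·4/12) + 1.31·e^(−0.0549·5/12) + 1.31·e^(−0.0549·7/12) + 1.31·e^(−0.0549·9/12)
I = 1.2862 + 1.2804 + 1.2687 + 1.2572 = 5.0925
F = (S − I)·e^(rT) = (133.56 − 5.0925) · e^(0.0549·13/12)
= 128.4675 · e^0.059475 = 128.4675 × 1.061279 = ¥136.34

¥136.34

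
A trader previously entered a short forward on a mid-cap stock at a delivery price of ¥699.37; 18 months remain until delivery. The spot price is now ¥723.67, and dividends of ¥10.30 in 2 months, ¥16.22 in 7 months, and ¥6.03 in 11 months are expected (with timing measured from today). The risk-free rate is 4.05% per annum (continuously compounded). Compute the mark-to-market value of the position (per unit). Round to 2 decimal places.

-¥33.64

PV(remaining dividends) I = 10.30·e^(−0.0405·2/12) + 16.22·e^(−0.0405·7/12) + 6.03·e^(−0.0405·11/12) = 31.8822
Current forward F = (S − I)·e^(rT) = (723.67 − 31.8822)·e^(0.0405·18/12) = 691.7878 × 1.062633 = 735.1165
Value (long) = (F − K)·e^(−rT) = (735.1165 − 699.37) × 0.941058 = 33.6395
Short position value = −(long value) = -¥33.64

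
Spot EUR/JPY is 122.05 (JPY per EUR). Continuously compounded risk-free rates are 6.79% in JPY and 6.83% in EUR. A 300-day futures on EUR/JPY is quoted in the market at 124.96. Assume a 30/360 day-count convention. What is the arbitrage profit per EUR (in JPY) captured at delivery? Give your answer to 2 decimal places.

Fair futures: F* = S·e^(carry·T), with carry = (r_JPY − r_EUR) = 0.0679 − 0.0683 = -0.0004
F* = 122.05 · e^(-0.0004 × 300/360) = 122.05 · e^-0.000333 = 122.05 × 0.999667 = 122.0094
Market 124.96 > fair 122.0094: forward overpriced → cash-and-carry (buy spot, short the forward).
At maturity, profit = |F_mkt − F*| = |124.96 − 122.0094| = 2.95 per EUR (in JPY)

2.95 per EUR (in JPY)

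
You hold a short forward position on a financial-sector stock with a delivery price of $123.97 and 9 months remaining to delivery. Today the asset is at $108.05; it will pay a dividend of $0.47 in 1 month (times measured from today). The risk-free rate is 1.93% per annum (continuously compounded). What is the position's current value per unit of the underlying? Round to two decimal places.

PV(remaining dividends) I = 0.47·e^(−0.0193·1/12) = 0.4692
Current forward F = (S − I)·e^(rT) = (108.05 − 0.4692)·e^(0.0193·9/12) = 107.5808 × 1.014580 = 109.1493
Value (long) = (F − K)·e^(−rT) = (109.1493 − 123.97) × 0.985629 = -14.6077
Short position value = −(long value) = $14.61

$14.61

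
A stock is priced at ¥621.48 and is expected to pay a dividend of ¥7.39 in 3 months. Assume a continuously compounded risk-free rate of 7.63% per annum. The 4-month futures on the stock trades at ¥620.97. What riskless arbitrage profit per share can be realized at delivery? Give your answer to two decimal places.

¥9.08 per share

PV(dividends) I = 7.39·e^(−0.0763·3/12) = 7.2504
Fair futures F* = (S − I)·e^(rT) = (621.48 − 7.2504)·e^0.025433 = 614.2296 × 1.025759 = 630.0515
Market ¥620.97 < fair 630.0515: forward underpriced → reverse cash-and-carry (short the stock, invest proceeds at r, pay the dividends, go long the forward).
Profit at T = |F_mkt − F*| = |620.97 − 630.0515| = ¥9.08 per share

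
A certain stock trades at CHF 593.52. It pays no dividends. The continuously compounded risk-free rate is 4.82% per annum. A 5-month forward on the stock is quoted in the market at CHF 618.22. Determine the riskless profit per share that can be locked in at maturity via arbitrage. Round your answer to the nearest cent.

Fair forward: F* = S·e^(carry·T), with carry = r = 0.0482
F* = 593.52 · e^(0.0482 × 5/12) = 593.52 · e^0.020083 = 593.52 × 1.020286 = CHF 605.5601
Market CHF 618.22 > fair CHF 605.5601: forward overpriced → cash-and-carry (buy spot, short the forward).
At maturity, profit = |F_mkt − F*| = |618.22 − 605.5601| = CHF 12.66 per share

CHF 12.66 per share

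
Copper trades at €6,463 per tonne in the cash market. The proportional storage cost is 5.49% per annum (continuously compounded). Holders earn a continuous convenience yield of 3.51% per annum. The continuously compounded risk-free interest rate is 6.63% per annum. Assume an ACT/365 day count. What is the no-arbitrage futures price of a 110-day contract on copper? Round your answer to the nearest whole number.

€6,633 per tonne

Net carry = r + u − y = 0.0663 + 0.0549 − 0.0351 = 0.0861
F = S·e^((r+u−y)T) = 6463 · e^(0.0861 × 110/365) = 6463 · e^0.025948
= 6463 × 1.026288 = €6,633 per tonne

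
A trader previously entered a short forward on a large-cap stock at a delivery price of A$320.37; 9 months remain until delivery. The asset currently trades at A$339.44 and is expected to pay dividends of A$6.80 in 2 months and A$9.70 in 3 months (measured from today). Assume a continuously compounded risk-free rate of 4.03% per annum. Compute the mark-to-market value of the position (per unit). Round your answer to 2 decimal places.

PV(remaining dividends) I = 6.80·e^(−0.0403·2/12) + 9.70·e^(−0.0403·3/12) = 16.3572
Current forward F = (S − I)·e^(rT) = (339.44 − 16.3572)·e^(0.0403·9/12) = 323.0828 × 1.030686 = 332.9969
Value (long) = (F − K)·e^(−rT) = (332.9969 − 320.37) × 0.970227 = 12.2510
Short position value = −(long value) = -A$12.25

-A$12.25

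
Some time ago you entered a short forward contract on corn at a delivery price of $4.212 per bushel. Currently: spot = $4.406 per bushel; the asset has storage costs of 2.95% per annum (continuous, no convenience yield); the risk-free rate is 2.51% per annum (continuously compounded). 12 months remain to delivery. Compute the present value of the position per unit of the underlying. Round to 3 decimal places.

-$0.430 per bushel

Current fair forward for the remaining 12 months: F = S·e^((r + u)·T), (r + u) = 0.0251 + 0.0295 = 0.0546
F = 4.406 · e^(0.0546 × 12/12) = 4.406 × 1.056118 = 4.6533
Value of long forward = (F − K)·e^(−rT) = (4.6533 − 4.212) · e^(−0.0251·12/12)
= 0.4413 × 0.975212 = 0.430
Short position value = −(long value) = -$0.430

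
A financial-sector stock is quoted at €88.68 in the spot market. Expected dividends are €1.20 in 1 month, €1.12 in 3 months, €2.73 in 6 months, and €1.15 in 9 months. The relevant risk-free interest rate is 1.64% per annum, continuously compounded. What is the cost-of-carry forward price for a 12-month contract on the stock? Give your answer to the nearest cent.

€83.89

PV(dividends) I = 1.20·e^(−0.0164·1/12) + 1.12·e^(−0.0164·3/12) + 2.73·e^(−0.0164·6/12) + 1.15·e^(−0.0164·9/12)
I = 1.1984 + 1.1154 + 2.7077 + 1.1359 = 6.1574
F = (S − I)·e^(rT) = (88.68 − 6.1574) · e^(0.0164·12/12)
= 82.5226 · e^0.016400 = 82.5226 × 1.016535 = €83.89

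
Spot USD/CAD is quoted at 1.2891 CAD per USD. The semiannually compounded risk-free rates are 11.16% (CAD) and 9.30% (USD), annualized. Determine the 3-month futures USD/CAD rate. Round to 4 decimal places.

By covered interest parity, F = S · (1+r_CAD/2)^(2T) / (1+r_USD/2)^(2T)
= 1.2891 × 1.027521 / 1.022986 = 1.2891 × 1.004433
F = 1.2948 CAD per USD

1.2948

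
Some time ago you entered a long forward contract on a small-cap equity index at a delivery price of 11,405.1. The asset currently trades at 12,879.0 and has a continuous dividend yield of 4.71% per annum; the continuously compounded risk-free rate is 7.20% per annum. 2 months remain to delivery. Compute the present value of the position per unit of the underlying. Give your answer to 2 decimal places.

1509.24

Current fair forward for the remaining 2 months: F = S·e^((r − q)·T), (r − q) = 0.0720 − 0.0471 = 0.0249
F = 12879.0 · e^(0.0249 × 2/12) = 12879.0 × 1.00415862 = 12932.5589
Value of long forward = (F − K)·e^(−rT) = (12932.5589 − 11405.1) · e^(−0.0720·2/12)
= 1527.4589 × 0.98807171 = 1509.24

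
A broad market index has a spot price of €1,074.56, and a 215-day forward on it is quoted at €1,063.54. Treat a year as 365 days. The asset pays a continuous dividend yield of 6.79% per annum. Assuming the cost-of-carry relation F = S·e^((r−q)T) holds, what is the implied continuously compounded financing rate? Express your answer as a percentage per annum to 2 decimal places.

From F = S·e^((r−q)T): (r − q) = ln(F/S)/T
ln(1063.54/1074.56) = ln(0.989745) = -0.010308
(r − q) = -0.010308 / (215/365) = -0.017500
r = ln(F/S)/T + q = -0.017500 + 0.0679 = 0.050400
r = 5.04%

5.04%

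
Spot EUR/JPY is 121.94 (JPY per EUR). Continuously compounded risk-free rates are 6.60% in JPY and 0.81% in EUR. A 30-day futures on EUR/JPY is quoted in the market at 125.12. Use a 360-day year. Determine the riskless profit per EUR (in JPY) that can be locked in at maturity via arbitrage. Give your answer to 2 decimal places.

2.59 per EUR (in JPY)

Fair futures: F* = S·e^(carry·T), with carry = (r_JPY − r_EUR) = 0.0660 − 0.0081 = 0.0579
F* = 121.94 · e^(0.0579 × 30/360) = 121.94 · e^0.004825 = 121.94 × 1.004837 = 122.5298
Market 125.12 > fair 122.5298: forward overpriced → cash-and-carry (buy spot, short the forward).
At maturity, profit = |F_mkt − F*| = |125.12 − 122.5298| = 2.59 per EUR (in JPY)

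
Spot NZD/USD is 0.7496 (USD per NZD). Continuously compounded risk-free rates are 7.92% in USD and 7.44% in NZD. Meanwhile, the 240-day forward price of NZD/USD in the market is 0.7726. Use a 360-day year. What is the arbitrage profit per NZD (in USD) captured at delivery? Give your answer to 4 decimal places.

Fair forward: F* = S·e^(carry·T), with carry = (r_USD − r_NZD) = 0.0792 − 0.0744 = 0.0048
F* = 0.7496 · e^(0.0048 × 240/360) = 0.7496 · e^0.003200 = 0.7496 × 1.003205 = 0.7520
Market 0.7726 > fair 0.7520: forward overpriced → cash-and-carry (buy spot, short the forward).
At maturity, profit = |F_mkt − F*| = |0.7726 − 0.7520| = 0.0206 per NZD (in USD)

0.0206 per NZD (in USD)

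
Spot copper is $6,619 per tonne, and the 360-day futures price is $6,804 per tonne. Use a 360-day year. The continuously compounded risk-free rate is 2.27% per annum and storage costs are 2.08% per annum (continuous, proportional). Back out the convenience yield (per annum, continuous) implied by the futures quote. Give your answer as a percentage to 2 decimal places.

F = S·e^((r+u−y)T) ⇒ (r+u−y) = ln(F/S)/T
ln(6804/6619) = 0.027566; /T ⇒ 0.027566
y = r + u − ln(F/S)/T = 0.0227 + 0.0208 − 0.027566 = 0.015934
y = 1.59%

1.59%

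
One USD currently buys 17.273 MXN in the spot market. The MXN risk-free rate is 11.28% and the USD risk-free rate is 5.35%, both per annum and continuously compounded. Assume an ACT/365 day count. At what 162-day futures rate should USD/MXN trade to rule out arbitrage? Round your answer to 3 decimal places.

17.734

F = S·e^((r_MXN − r_USD)T) = 17.273 · e^((0.1128 − 0.0535) × 162/365)
= 17.273 · e^0.026319 = 17.273 × 1.026668
F = 17.734 MXN per USD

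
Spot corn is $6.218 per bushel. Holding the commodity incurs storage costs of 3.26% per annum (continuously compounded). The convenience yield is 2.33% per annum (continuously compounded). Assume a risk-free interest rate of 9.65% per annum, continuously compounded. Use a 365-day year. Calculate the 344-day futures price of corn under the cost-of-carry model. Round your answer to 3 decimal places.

$6.870 per bushel

Net carry = r + u − y = 0.0965 + 0.0326 − 0.0233 = 0.1058
F = S·e^((r+u−y)T) = 6.218 · e^(0.1058 × 344/365) = 6.218 · e^0.099713
= 6.218 × 1.104854 = $6.870 per bushel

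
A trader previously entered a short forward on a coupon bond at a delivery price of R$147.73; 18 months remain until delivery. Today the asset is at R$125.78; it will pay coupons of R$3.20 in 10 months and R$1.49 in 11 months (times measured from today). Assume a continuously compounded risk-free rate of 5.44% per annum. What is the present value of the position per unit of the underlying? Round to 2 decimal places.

R$14.85

PV(remaining coupons) I = 3.20·e^(−0.0544·10/12) + 1.49·e^(−0.0544·11/12) = 4.4757
Current forward F = (S − I)·e^(rT) = (125.78 − 4.4757)·e^(0.0544·18/12) = 121.3043 × 1.085022 = 131.6178
Value (long) = (F − K)·e^(−rT) = (131.6178 − 147.73) × 0.921641 = -14.8497
Short position value = −(long value) = R$14.85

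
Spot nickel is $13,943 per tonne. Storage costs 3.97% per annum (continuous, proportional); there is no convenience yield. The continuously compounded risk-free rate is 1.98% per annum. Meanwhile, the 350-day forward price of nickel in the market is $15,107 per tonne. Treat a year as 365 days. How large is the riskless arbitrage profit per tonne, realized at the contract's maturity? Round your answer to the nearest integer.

$345 per tonne

Fair forward: F* = S·e^(carry·T), with carry = (r + u) = 0.0198 + 0.0397 = 0.0595
F* = 13943 · e^(0.0595 × 350/365) = 13943 · e^0.057055 = 13943 × 1.058714 = $14761.6493
Market $15107 > fair $14761.6493: forward overpriced → cash-and-carry (buy spot, short the forward).
At maturity, profit = |F_mkt − F*| = |15107 − 14761.6493| = $345 per tonne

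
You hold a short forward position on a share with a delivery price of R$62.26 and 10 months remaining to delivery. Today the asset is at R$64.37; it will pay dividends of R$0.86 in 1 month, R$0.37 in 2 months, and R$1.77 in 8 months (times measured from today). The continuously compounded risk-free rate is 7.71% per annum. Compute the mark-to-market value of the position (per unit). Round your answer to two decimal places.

-R$3.08

PV(remaining dividends) I = 0.86·e^(−0.0771·1/12) + 0.37·e^(−0.0771·2/12) + 1.77·e^(−0.0771·8/12) = 2.9011
Current forward F = (S − I)·e^(rT) = (64.37 − 2.9011)·e^(0.0771·10/12) = 61.4689 × 1.066359 = 65.5479
Value (long) = (F − K)·e^(−rT) = (65.5479 − 62.26) × 0.937771 = 3.0833
Short position value = −(long value) = -R$3.08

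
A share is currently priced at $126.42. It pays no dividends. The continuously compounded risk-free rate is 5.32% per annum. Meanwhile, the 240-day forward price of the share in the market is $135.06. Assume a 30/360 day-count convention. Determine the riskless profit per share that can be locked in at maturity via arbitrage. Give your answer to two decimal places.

$4.08 per share

Fair forward: F* = S·e^(carry·T), with carry = r = 0.0532
F* = 126.42 · e^(0.0532 × 240/360) = 126.42 · e^0.035467 = 126.42 × 1.036103 = $130.9841
Market $135.06 > fair $130.9841: forward overpriced → cash-and-carry (buy spot, short the forward).
At maturity, profit = |F_mkt − F*| = |135.06 − 130.9841| = $4.08 per share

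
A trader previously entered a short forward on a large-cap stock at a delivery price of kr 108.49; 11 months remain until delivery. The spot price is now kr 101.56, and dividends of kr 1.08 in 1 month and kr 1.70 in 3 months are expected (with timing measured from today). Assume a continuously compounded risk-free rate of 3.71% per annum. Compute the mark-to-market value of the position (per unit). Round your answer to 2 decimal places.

PV(remaining dividends) I = 1.08·e^(−0.0371·1/12) + 1.70·e^(−0.0371·3/12) = 2.7610
Current forward F = (S − I)·e^(rT) = (101.56 − 2.7610)·e^(0.0371·11/12) = 98.7990 × 1.034593 = 102.2168
Value (long) = (F − K)·e^(−rT) = (102.2168 − 108.49) × 0.966563 = -6.0634
Short position value = −(long value) = kr 6.06

kr 6.06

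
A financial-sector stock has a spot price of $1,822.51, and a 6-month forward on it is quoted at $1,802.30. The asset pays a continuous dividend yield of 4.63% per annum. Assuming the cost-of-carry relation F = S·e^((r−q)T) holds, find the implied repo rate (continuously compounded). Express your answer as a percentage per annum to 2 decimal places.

2.40%

From F = S·e^((r−q)T): (r − q) = ln(F/S)/T
ln(1802.30/1822.51) = ln(0.988911) = -0.011151
(r − q) = -0.011151 / (6/12) = -0.022302
r = ln(F/S)/T + q = -0.022302 + 0.0463 = 0.023998
r = 2.40%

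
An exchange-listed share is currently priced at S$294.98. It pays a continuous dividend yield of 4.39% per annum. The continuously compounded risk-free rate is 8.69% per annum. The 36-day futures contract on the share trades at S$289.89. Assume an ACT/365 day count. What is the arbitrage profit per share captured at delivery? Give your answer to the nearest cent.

Fair futures: F* = S·e^(carry·T), with carry = (r − q) = 0.0869 − 0.0439 = 0.0430
F* = 294.98 · e^(0.0430 × 36/365) = 294.98 · e^0.004241 = 294.98 × 1.004250 = S$296.2337
Market S$289.89 < fair S$296.2337: forward underpriced → reverse cash-and-carry (short spot, go long the forward).
At maturity, profit = |F_mkt − F*| = |289.89 − 296.2337| = S$6.34 per share

S$6.34 per share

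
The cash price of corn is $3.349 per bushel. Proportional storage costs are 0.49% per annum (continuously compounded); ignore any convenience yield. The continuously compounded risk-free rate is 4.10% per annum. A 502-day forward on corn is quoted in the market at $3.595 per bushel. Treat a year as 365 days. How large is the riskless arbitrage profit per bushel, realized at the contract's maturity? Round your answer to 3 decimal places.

Fair forward: F* = S·e^(carry·T), with carry = (r + u) = 0.0410 + 0.0049 = 0.0459
F* = 3.349 · e^(0.0459 × 502/365) = 3.349 · e^0.063128 = 3.349 × 1.065163 = $3.5672
Market $3.595 > fair $3.5672: forward overpriced → cash-and-carry (buy spot, short the forward).
At maturity, profit = |F_mkt − F*| = |3.595 − 3.5672| = $0.028 per bushel

$0.028 per bushel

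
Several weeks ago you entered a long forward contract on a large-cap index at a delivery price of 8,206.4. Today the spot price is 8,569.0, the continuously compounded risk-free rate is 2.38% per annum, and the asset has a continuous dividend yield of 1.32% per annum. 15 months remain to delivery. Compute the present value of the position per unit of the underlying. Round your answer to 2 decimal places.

462.92

Current fair forward for the remaining 15 months: F = S·e^((r − q)·T), (r − q) = 0.0238 − 0.0132 = 0.0106
F = 8569.0 · e^(0.0106 × 15/12) = 8569.0 × 1.01333817 = 8683.2948
Value of long forward = (F − K)·e^(−rT) = (8683.2948 − 8206.4) · e^(−0.0238·15/12)
= 476.8948 × 0.97068818 = 462.92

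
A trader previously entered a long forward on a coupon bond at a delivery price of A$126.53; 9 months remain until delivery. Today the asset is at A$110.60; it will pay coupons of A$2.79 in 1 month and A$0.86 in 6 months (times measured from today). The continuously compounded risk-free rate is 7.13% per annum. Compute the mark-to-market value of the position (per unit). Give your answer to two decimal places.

PV(remaining coupons) I = 2.79·e^(−0.0713·1/12) + 0.86·e^(−0.0713·6/12) = 3.6034
Current forward F = (S − I)·e^(rT) = (110.60 − 3.6034)·e^(0.0713·9/12) = 106.9966 × 1.054931 = 112.8740
Value (long) = (F − K)·e^(−rT) = (112.8740 − 126.53) × 0.947930 = -12.9449
Value = -A$12.94

-A$12.94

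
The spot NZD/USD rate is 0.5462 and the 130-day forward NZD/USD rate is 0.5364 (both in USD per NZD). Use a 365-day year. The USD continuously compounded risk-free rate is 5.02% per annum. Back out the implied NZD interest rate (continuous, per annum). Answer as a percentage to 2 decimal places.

F = S·e^((r_USD − r_NZD)T) ⇒ r_NZD = r_USD − ln(F/S)/T
ln(0.5364/0.5462) = -0.018105; /(130/365) = -0.050833
r_NZD = 0.0502 + 0.050833 = 0.101033
r_NZD = 10.10%

10.10%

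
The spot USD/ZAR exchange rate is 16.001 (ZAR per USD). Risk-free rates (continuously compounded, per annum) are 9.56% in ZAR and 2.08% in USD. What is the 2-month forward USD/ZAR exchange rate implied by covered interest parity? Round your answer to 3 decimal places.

F = S·e^((r_ZAR − r_USD)T) = 16.001 · e^((0.0956 − 0.0208) × 2/12)
= 16.001 · e^0.012467 = 16.001 × 1.012545
F = 16.202 ZAR per USD

16.202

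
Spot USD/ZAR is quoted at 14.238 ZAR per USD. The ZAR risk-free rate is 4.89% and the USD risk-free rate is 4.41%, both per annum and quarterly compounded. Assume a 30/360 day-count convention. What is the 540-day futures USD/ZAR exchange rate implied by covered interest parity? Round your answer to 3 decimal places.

14.340

By covered interest parity, F = S · (1+r_ZAR/4)^(4T) / (1+r_USD/4)^(4T)
= 14.238 × 1.075629 / 1.068000 = 14.238 × 1.007143
F = 14.340 ZAR per USD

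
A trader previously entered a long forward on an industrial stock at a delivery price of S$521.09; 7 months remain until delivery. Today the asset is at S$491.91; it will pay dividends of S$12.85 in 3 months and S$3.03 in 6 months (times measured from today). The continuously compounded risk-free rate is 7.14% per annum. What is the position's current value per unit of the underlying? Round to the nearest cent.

PV(remaining dividends) I = 12.85·e^(−0.0714·3/12) + 3.03·e^(−0.0714·6/12) = 15.5464
Current forward F = (S − I)·e^(rT) = (491.91 − 15.5464)·e^(0.0714·7/12) = 476.3636 × 1.042530 = 496.6233
Value (long) = (F − K)·e^(−rT) = (496.6233 − 521.09) × 0.959205 = -23.4686
Value = -S$23.47

-S$23.47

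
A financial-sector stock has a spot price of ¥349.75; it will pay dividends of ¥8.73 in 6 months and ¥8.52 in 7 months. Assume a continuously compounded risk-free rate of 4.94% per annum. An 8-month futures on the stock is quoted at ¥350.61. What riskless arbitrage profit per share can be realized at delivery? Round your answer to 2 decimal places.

¥6.51 per share

PV(dividends) I = 8.73·e^(−0.0494·6/12) + 8.52·e^(−0.0494·7/12) = 16.7950
Fair futures F* = (S − I)·e^(rT) = (349.75 − 16.7950)·e^0.032933 = 332.9550 × 1.033481 = 344.1027
Market ¥350.61 > fair 344.1027: forward overpriced → cash-and-carry (borrow at r, buy the stock and collect the dividends, short the forward).
Profit at T = |F_mkt − F*| = |350.61 − 344.1027| = ¥6.51 per share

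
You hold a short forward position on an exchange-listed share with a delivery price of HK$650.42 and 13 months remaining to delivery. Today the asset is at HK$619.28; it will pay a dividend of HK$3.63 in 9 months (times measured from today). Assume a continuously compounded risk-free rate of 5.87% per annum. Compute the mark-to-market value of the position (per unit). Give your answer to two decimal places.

-HK$5.46

PV(remaining dividends) I = 3.63·e^(−0.0587·9/12) = 3.4737
Current forward F = (S − I)·e^(rT) = (619.28 − 3.4737)·e^(0.0587·13/12) = 615.8063 × 1.065657 = 656.2383
Value (long) = (F − K)·e^(−rT) = (656.2383 − 650.42) × 0.938388 = 5.4598
Short position value = −(long value) = -HK$5.46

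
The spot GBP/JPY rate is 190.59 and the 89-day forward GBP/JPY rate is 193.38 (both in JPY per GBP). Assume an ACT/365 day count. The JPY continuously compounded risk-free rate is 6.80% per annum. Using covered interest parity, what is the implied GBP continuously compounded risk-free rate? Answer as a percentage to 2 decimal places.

0.84%

F = S·e^((r_JPY − r_GBP)T) ⇒ r_GBP = r_JPY − ln(F/S)/T
ln(193.38/190.59) = 0.014533; /(89/365) = 0.059602
r_GBP = 0.0680 − 0.059602 = 0.008398
r_GBP = 0.84%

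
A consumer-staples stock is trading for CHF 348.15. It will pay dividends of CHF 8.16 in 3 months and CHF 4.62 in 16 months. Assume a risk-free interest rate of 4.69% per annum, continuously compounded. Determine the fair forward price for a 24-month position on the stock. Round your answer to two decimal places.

CHF 368.76

PV(dividends) I = 8.16·e^(−0.0469·3/12) + 4.62·e^(−0.0469·16/12)
I = 8.0649 + 4.3399 = 12.4048
F = (S − I)·e^(rT) = (348.15 − 12.4048) · e^(0.0469·24/12)
= 335.7452 · e^0.093800 = 335.7452 × 1.098340 = CHF 368.76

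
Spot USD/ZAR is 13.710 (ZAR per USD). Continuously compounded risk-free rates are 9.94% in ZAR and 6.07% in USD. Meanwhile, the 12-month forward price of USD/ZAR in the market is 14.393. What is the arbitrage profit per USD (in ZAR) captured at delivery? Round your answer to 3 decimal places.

0.142 per USD (in ZAR)

Fair forward: F* = S·e^(carry·T), with carry = (r_ZAR − r_USD) = 0.0994 − 0.0607 = 0.0387
F* = 13.710 · e^(0.0387 × 12/12) = 13.710 · e^0.038700 = 13.710 × 1.039459 = 14.2510
Market 14.393 > fair 14.2510: forward overpriced → cash-and-carry (buy spot, short the forward).
At maturity, profit = |F_mkt − F*| = |14.393 − 14.2510| = 0.142 per USD (in ZAR)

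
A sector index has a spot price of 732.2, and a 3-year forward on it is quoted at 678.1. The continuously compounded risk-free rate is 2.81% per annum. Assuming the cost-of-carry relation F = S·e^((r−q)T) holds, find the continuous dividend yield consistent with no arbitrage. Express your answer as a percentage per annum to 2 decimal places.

From F = S·e^((r−q)T): (r − q) = ln(F/S)/T
ln(678.1/732.2) = ln(0.926113) = -0.076759
(r − q) = -0.076759 / (3) = -0.025586
q = r − ln(F/S)/T = 0.0281 + 0.025586 = 0.053686
q = 5.37%

5.37%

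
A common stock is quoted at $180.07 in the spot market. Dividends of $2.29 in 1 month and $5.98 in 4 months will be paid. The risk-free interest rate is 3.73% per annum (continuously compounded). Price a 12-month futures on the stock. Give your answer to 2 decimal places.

PV(dividends) I = 2.29·e^(−0.0373·1/12) + 5.98·e^(−0.0373·4/12)
I = 2.2829 + 5.9061 = 8.1890
F = (S − I)·e^(rT) = (180.07 − 8.1890) · e^(0.0373·12/12)
= 171.8810 · e^0.037300 = 171.8810 × 1.038004 = $178.41

$178.41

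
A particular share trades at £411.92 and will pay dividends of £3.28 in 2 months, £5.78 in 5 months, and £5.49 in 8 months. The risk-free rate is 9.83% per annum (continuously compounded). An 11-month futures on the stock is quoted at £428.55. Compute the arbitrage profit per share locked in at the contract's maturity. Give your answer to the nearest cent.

£6.98 per share

PV(dividends) I = 3.28·e^(−0.0983·2/12) + 5.78·e^(−0.0983·5/12) + 5.49·e^(−0.0983·8/12) = 13.9165
Fair futures F* = (S − I)·e^(rT) = (411.92 − 13.9165)·e^0.090108 = 398.0035 × 1.094292 = 435.5320
Market £428.55 < fair 435.5320: forward underpriced → reverse cash-and-carry (short the stock, invest proceeds at r, pay the dividends, go long the forward).
Profit at T = |F_mkt − F*| = |428.55 − 435.5320| = £6.98 per share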